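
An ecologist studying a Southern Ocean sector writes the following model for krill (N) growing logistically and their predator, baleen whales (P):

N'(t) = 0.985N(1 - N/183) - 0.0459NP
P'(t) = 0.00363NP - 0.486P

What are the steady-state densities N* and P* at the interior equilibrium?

From dP/dt = 0 with P > 0: 0.00363N* = 0.486, so N* = 134.
Substitute into dN/dt = 0: 0.985(1 - 134/183) = 0.0459P*.
The bracket is 0.268, giving P* = 0.264/0.0459 = 5.76.

N* ≈ 134, P* ≈ 5.76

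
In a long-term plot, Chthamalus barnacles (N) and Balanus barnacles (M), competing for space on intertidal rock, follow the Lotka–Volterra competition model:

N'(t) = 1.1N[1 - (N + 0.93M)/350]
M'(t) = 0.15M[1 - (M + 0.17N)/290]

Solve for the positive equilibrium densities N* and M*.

N* ≈ 95.4, M* ≈ 274

Setting both brackets to zero gives the nullclines N + 0.93M = 350 and 0.17N + M = 290.
Substituting M = 290 - 0.17N into the first: N(1 - 0.93·0.17) = 350 - 0.93·290.
So N* = 80.3/0.842 = 95.4, and then M* = 290 - 0.17·95.4 = 274.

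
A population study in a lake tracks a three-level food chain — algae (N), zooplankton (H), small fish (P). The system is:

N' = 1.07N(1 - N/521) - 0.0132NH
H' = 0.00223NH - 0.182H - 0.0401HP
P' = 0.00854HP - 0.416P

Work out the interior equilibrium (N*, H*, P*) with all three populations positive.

N* ≈ 208, H* ≈ 48.7, P* ≈ 7.02

From dP/dt = 0: 0.00854H* = 0.416, so H* = 48.7.
From dN/dt = 0: 1.07(1 - N*/521) = 0.0132·48.7, giving N* = 521·(1 - 0.601) = 208.
From dH/dt = 0: 0.00223·208 - 0.182 = 0.0401P*, so P* = 0.282/0.0401 = 7.02.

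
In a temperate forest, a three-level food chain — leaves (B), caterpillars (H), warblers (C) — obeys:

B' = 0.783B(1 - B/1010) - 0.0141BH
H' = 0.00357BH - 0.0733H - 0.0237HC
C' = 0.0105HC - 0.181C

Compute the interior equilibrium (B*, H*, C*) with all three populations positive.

B* ≈ 696, H* ≈ 17.2, C* ≈ 102

From dC/dt = 0: 0.0105H* = 0.181, so H* = 17.2.
From dB/dt = 0: 0.783(1 - B*/1010) = 0.0141·17.2, giving B* = 1010·(1 - 0.31) = 696.
From dH/dt = 0: 0.00357·696 - 0.0733 = 0.0237C*, so C* = 2.41/0.0237 = 102.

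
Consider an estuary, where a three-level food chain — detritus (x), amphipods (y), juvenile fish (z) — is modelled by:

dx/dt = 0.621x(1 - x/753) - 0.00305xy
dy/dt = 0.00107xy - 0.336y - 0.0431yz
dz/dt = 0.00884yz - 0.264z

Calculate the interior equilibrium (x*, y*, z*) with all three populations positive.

x* ≈ 643, y* ≈ 29.9, z* ≈ 8.16

From dz/dt = 0: 0.00884y* = 0.264, so y* = 29.9.
From dx/dt = 0: 0.621(1 - x*/753) = 0.00305·29.9, giving x* = 753·(1 - 0.147) = 643.
From dy/dt = 0: 0.00107·643 - 0.336 = 0.0431z*, so z* = 0.352/0.0431 = 8.16.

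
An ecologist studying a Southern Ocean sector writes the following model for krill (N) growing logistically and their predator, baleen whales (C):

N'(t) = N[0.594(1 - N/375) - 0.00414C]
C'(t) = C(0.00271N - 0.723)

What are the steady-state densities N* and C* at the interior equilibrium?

From dC/dt = 0 with C > 0: 0.00271N* = 0.723, so N* = 267.
Substitute into dN/dt = 0: 0.594(1 - 267/375) = 0.00414C*.
The bracket is 0.289, giving C* = 0.171/0.00414 = 41.4.

N* ≈ 267, C* ≈ 41.4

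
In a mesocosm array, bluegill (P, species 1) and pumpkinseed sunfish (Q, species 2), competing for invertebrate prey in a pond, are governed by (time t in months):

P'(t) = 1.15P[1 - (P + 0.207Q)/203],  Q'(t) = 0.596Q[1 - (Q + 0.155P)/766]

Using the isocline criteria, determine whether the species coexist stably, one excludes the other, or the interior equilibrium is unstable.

Compare the nullcline intercepts: K1/α12 = 203/0.207 = 981 > K2 = 766; K2/α21 = 766/0.155 = 4940 > K1 = 203.
Since both inequalities hold, each species can invade when rare, so the interior equilibrium is stable.

stable coexistence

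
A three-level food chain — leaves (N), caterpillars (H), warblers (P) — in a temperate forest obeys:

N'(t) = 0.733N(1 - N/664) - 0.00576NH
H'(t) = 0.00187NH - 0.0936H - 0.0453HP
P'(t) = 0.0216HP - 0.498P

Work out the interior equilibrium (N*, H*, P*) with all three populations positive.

N* ≈ 544, H* ≈ 23.1, P* ≈ 20.4

From dP/dt = 0: 0.0216H* = 0.498, so H* = 23.1.
From dN/dt = 0: 0.733(1 - N*/664) = 0.00576·23.1, giving N* = 664·(1 - 0.181) = 544.
From dH/dt = 0: 0.00187·544 - 0.0936 = 0.0453P*, so P* = 0.923/0.0453 = 20.4.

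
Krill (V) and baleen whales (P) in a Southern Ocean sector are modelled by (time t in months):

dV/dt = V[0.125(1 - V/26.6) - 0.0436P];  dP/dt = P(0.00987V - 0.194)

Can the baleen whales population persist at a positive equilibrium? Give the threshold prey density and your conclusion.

The predator equation gives dP/dt > 0 only when V > 0.194/0.00987 = 19.7.
Without the predator, V → K = 26.6. Since 26.6 > 19.7, the predator can invade and persist.

Threshold V = 19.7; K > 19.7, so yes, the predator persists.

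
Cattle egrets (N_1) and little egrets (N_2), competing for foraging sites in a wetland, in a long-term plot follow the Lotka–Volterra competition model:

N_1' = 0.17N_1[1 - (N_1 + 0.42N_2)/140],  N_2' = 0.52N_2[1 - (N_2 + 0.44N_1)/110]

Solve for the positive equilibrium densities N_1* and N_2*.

Setting both brackets to zero gives the nullclines N_1 + 0.42N_2 = 140 and 0.44N_1 + N_2 = 110.
Substituting N_2 = 110 - 0.44N_1 into the first: N_1(1 - 0.42·0.44) = 140 - 0.42·110.
So N_1* = 93.8/0.815 = 115, and then N_2* = 110 - 0.44·115 = 59.4.

N_1* ≈ 115, N_2* ≈ 59.4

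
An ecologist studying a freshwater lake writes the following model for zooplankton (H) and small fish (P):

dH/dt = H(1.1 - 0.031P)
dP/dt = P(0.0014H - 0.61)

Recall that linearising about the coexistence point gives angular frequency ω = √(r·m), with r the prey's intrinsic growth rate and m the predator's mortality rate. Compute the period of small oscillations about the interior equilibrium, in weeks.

Here r = 1.1 and m = 0.61, so r·m = 0.671.
ω = √0.671 = 0.819 per week, hence T = 2π/ω ≈ 7.67 weeks.

T ≈ 7.67 weeks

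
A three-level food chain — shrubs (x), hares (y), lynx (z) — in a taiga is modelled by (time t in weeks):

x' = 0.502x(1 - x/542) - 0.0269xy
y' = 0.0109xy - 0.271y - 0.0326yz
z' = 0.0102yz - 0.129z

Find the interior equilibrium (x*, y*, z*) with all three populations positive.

x* ≈ 175, y* ≈ 12.6, z* ≈ 50.1

From dz/dt = 0: 0.0102y* = 0.129, so y* = 12.6.
From dx/dt = 0: 0.502(1 - x*/542) = 0.0269·12.6, giving x* = 542·(1 - 0.678) = 175.
From dy/dt = 0: 0.0109·175 - 0.271 = 0.0326z*, so z* = 1.63/0.0326 = 50.1.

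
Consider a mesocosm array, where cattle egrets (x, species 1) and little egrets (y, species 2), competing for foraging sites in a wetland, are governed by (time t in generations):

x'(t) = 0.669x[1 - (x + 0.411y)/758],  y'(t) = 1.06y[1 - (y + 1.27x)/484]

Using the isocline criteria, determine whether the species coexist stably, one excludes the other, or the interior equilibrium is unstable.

species 1 excludes species 2

Compare the nullcline intercepts: K1/α12 = 758/0.411 = 1840 > K2 = 484; K2/α21 = 484/1.27 = 381 < K1 = 758.
Since the inequalities point opposite ways, species 1 can invade but species 2 cannot.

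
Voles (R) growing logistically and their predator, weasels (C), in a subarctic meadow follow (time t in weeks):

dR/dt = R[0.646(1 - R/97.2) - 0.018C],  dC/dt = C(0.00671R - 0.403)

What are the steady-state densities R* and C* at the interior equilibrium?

R* ≈ 60.1, C* ≈ 13.7

From dC/dt = 0 with C > 0: 0.00671R* = 0.403, so R* = 60.1.
Substitute into dR/dt = 0: 0.646(1 - 60.1/97.2) = 0.018C*.
The bracket is 0.382, giving C* = 0.247/0.018 = 13.7.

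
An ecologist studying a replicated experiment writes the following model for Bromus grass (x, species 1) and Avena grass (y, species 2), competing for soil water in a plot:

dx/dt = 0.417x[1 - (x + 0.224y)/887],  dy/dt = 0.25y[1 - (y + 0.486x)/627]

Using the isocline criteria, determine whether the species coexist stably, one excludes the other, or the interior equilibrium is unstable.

Compare the nullcline intercepts: K1/α12 = 887/0.224 = 3960 > K2 = 627; K2/α21 = 627/0.486 = 1290 > K1 = 887.
Since both inequalities hold, each species can invade when rare, so the interior equilibrium is stable.

stable coexistence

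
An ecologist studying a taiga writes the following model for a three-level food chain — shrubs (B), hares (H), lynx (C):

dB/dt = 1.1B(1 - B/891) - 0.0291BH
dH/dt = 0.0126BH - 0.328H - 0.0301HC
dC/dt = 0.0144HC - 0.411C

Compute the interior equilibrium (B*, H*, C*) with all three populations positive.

From dC/dt = 0: 0.0144H* = 0.411, so H* = 28.5.
From dB/dt = 0: 1.1(1 - B*/891) = 0.0291·28.5, giving B* = 891·(1 - 0.755) = 218.
From dH/dt = 0: 0.0126·218 - 0.328 = 0.0301C*, so C* = 2.42/0.0301 = 80.5.

B* ≈ 218, H* ≈ 28.5, C* ≈ 80.5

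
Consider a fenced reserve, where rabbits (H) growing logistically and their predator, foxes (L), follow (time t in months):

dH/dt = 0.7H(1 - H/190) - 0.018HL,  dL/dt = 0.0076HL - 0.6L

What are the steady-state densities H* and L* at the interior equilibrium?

From dL/dt = 0 with L > 0: 0.0076H* = 0.6, so H* = 78.9.
Substitute into dH/dt = 0: 0.7(1 - 78.9/190) = 0.018L*.
The bracket is 0.584, giving L* = 0.409/0.018 = 22.7.

H* ≈ 78.9, L* ≈ 22.7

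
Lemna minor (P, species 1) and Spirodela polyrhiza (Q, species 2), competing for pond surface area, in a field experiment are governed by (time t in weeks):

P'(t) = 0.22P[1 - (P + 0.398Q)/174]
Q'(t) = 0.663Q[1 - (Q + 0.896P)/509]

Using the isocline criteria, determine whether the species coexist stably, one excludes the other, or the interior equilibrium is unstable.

species 2 excludes species 1

Compare the nullcline intercepts: K1/α12 = 174/0.398 = 437 < K2 = 509; K2/α21 = 509/0.896 = 568 > K1 = 174.
Since the inequalities point opposite ways, species 2 can invade but species 1 cannot.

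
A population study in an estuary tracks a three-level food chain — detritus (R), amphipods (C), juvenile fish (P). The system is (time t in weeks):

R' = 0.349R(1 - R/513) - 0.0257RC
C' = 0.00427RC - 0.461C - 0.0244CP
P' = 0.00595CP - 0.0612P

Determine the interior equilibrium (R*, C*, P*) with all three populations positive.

R* ≈ 124, C* ≈ 10.3, P* ≈ 2.88

From dP/dt = 0: 0.00595C* = 0.0612, so C* = 10.3.
From dR/dt = 0: 0.349(1 - R*/513) = 0.0257·10.3, giving R* = 513·(1 - 0.757) = 124.
From dC/dt = 0: 0.00427·124 - 0.461 = 0.0244P*, so P* = 0.0704/0.0244 = 2.88.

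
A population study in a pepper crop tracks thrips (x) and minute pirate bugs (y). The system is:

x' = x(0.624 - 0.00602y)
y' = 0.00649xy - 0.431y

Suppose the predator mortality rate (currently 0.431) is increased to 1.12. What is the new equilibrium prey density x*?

x* ≈ 173

At the interior fixed point, setting dy/dt = 0 with y > 0 fixes x* = (predator death rate)/(xy coefficient) — independent of the other coefficients.
With the change, x* = 1.12/0.00649 = 173; it rises from 66.4.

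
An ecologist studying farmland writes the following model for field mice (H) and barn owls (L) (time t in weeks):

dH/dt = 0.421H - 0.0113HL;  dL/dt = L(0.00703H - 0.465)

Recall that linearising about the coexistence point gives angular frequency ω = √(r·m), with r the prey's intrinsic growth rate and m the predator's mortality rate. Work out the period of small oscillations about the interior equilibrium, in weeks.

T ≈ 14.2 weeks

Here r = 0.421 and m = 0.465, so r·m = 0.196.
ω = √0.196 = 0.442 per week, hence T = 2π/ω ≈ 14.2 weeks.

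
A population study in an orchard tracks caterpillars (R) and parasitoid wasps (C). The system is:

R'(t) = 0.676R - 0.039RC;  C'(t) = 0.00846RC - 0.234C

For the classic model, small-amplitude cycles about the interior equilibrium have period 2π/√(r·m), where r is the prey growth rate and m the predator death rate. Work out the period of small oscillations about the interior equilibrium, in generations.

T ≈ 15.8 generations

Here r = 0.676 and m = 0.234, so r·m = 0.158.
ω = √0.158 = 0.398 per generation, hence T = 2π/ω ≈ 15.8 generations.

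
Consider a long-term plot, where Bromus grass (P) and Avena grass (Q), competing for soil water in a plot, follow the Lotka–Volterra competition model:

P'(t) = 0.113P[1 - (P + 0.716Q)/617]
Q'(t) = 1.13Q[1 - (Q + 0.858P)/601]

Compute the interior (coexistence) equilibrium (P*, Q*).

P* ≈ 484, Q* ≈ 186

Setting both brackets to zero gives the nullclines P + 0.716Q = 617 and 0.858P + Q = 601.
Substituting Q = 601 - 0.858P into the first: P(1 - 0.716·0.858) = 617 - 0.716·601.
So P* = 187/0.386 = 484, and then Q* = 601 - 0.858·484 = 186.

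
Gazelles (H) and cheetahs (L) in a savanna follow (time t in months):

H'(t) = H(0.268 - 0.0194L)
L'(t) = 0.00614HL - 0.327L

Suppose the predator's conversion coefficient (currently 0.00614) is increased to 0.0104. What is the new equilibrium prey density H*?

At the interior fixed point, setting dL/dt = 0 with L > 0 fixes H* = (predator death rate)/(HL coefficient) — independent of the other coefficients.
With the change, H* = 0.327/0.0104 = 31.4; it falls from 53.3.

H* ≈ 31.4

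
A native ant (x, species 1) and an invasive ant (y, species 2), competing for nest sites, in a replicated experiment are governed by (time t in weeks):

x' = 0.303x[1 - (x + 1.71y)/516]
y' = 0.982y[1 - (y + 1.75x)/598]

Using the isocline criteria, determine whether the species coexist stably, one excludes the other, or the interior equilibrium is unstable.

Compare the nullcline intercepts: K1/α12 = 516/1.71 = 302 < K2 = 598; K2/α21 = 598/1.75 = 342 < K1 = 516.
Since both are reversed, neither can invade when rare; the interior point is a saddle.

unstable coexistence (outcome depends on initial conditions)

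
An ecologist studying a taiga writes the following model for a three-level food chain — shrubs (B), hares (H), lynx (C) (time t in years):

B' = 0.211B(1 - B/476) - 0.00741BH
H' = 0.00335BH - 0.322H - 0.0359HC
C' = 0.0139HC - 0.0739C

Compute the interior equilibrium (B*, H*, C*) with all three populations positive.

B* ≈ 387, H* ≈ 5.32, C* ≈ 27.2

From dC/dt = 0: 0.0139H* = 0.0739, so H* = 5.32.
From dB/dt = 0: 0.211(1 - B*/476) = 0.00741·5.32, giving B* = 476·(1 - 0.187) = 387.
From dH/dt = 0: 0.00335·387 - 0.322 = 0.0359C*, so C* = 0.975/0.0359 = 27.2.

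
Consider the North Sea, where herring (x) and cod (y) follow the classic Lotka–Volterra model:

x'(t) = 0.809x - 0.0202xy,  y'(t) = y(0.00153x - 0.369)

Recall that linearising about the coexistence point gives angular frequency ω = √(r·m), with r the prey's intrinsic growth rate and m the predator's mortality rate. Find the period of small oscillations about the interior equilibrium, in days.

Here r = 0.809 and m = 0.369, so r·m = 0.299.
ω = √0.299 = 0.546 per day, hence T = 2π/ω ≈ 11.5 days.

T ≈ 11.5 days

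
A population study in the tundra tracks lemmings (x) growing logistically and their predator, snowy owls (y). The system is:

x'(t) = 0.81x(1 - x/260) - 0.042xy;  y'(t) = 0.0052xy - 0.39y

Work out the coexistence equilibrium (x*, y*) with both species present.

x* ≈ 75, y* ≈ 13.7

From dy/dt = 0 with y > 0: 0.0052x* = 0.39, so x* = 75.
Substitute into dx/dt = 0: 0.81(1 - 75/260) = 0.042y*.
The bracket is 0.712, giving y* = 0.576/0.042 = 13.7.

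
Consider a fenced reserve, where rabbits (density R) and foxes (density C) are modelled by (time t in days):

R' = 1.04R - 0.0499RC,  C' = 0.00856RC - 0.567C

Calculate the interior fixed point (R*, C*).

Set dC/dt = 0 with C > 0: 0.00856R - 0.567 = 0, so R* = 0.567/0.00856 = 66.2.
Set dR/dt = 0 with R > 0: 1.04 - 0.0499C = 0, so C* = 1.04/0.0499 = 20.8.

R* ≈ 66.2, C* ≈ 20.8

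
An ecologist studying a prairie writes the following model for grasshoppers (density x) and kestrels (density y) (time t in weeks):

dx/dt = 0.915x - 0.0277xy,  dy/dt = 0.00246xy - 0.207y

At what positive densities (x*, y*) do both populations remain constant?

x* ≈ 84.1, y* ≈ 33

Set dy/dt = 0 with y > 0: 0.00246x - 0.207 = 0, so x* = 0.207/0.00246 = 84.1.
Set dx/dt = 0 with x > 0: 0.915 - 0.0277y = 0, so y* = 0.915/0.0277 = 33.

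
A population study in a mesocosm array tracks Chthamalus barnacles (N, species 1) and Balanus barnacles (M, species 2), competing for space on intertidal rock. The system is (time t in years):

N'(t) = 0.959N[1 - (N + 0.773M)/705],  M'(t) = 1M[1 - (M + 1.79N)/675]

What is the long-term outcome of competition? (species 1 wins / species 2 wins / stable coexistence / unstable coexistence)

species 1 excludes species 2

Compare the nullcline intercepts: K1/α12 = 705/0.773 = 912 > K2 = 675; K2/α21 = 675/1.79 = 377 < K1 = 705.
Since the inequalities point opposite ways, species 1 can invade but species 2 cannot.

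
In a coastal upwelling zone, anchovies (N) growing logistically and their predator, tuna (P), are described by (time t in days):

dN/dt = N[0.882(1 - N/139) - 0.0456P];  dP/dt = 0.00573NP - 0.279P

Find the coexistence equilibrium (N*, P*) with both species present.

From dP/dt = 0 with P > 0: 0.00573N* = 0.279, so N* = 48.7.
Substitute into dN/dt = 0: 0.882(1 - 48.7/139) = 0.0456P*.
The bracket is 0.65, giving P* = 0.573/0.0456 = 12.6.

N* ≈ 48.7, P* ≈ 12.6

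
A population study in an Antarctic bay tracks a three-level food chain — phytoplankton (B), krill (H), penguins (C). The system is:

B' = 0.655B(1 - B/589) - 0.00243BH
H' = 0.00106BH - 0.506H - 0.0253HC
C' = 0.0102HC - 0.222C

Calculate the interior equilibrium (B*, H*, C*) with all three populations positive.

B* ≈ 541, H* ≈ 21.8, C* ≈ 2.68

From dC/dt = 0: 0.0102H* = 0.222, so H* = 21.8.
From dB/dt = 0: 0.655(1 - B*/589) = 0.00243·21.8, giving B* = 589·(1 - 0.0807) = 541.
From dH/dt = 0: 0.00106·541 - 0.506 = 0.0253C*, so C* = 0.0679/0.0253 = 2.68.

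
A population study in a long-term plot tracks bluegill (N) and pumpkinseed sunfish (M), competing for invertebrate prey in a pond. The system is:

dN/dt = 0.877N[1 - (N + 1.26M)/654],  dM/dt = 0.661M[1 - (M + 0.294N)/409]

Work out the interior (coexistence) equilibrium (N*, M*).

N* ≈ 220, M* ≈ 344

Setting both brackets to zero gives the nullclines N + 1.26M = 654 and 0.294N + M = 409.
Substituting M = 409 - 0.294N into the first: N(1 - 1.26·0.294) = 654 - 1.26·409.
So N* = 139/0.63 = 220, and then M* = 409 - 0.294·220 = 344.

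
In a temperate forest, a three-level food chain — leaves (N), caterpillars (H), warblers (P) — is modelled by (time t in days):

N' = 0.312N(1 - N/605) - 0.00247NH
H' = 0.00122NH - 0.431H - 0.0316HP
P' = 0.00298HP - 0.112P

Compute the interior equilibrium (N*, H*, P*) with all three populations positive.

From dP/dt = 0: 0.00298H* = 0.112, so H* = 37.6.
From dN/dt = 0: 0.312(1 - N*/605) = 0.00247·37.6, giving N* = 605·(1 - 0.298) = 425.
From dH/dt = 0: 0.00122·425 - 0.431 = 0.0316P*, so P* = 0.0875/0.0316 = 2.77.

N* ≈ 425, H* ≈ 37.6, P* ≈ 2.77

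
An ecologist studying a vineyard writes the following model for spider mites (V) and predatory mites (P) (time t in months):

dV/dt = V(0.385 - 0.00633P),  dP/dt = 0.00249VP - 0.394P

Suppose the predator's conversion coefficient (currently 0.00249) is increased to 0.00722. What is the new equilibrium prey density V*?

At the interior fixed point, setting dP/dt = 0 with P > 0 fixes V* = (predator death rate)/(VP coefficient) — independent of the other coefficients.
With the change, V* = 0.394/0.00722 = 54.6; it falls from 158.

V* ≈ 54.6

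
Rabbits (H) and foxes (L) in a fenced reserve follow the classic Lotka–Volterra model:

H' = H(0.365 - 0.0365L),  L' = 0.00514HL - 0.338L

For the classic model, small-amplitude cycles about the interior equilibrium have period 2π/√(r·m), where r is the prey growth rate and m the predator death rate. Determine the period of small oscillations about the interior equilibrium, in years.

T ≈ 17.9 years

Here r = 0.365 and m = 0.338, so r·m = 0.123.
ω = √0.123 = 0.351 per year, hence T = 2π/ω ≈ 17.9 years.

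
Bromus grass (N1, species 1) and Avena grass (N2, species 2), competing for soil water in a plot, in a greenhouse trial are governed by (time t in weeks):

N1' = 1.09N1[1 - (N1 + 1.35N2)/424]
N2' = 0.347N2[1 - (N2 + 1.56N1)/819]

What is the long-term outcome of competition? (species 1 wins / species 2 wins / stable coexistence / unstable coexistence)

species 2 excludes species 1

Compare the nullcline intercepts: K1/α12 = 424/1.35 = 314 < K2 = 819; K2/α21 = 819/1.56 = 525 > K1 = 424.
Since the inequalities point opposite ways, species 2 can invade but species 1 cannot.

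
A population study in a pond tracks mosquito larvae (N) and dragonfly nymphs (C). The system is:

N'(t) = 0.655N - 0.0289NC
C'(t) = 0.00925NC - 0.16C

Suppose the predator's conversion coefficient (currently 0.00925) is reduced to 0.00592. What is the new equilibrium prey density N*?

At the interior fixed point, setting dC/dt = 0 with C > 0 fixes N* = (predator death rate)/(NC coefficient) — independent of the other coefficients.
With the change, N* = 0.16/0.00592 = 27; it rises from 17.3.

N* ≈ 27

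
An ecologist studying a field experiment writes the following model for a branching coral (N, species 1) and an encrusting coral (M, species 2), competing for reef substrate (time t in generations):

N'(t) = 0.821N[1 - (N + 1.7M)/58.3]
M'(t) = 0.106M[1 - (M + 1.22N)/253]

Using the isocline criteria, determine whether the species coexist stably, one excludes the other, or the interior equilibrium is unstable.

Compare the nullcline intercepts: K1/α12 = 58.3/1.7 = 34.3 < K2 = 253; K2/α21 = 253/1.22 = 207 > K1 = 58.3.
Since the inequalities point opposite ways, species 2 can invade but species 1 cannot.

species 2 excludes species 1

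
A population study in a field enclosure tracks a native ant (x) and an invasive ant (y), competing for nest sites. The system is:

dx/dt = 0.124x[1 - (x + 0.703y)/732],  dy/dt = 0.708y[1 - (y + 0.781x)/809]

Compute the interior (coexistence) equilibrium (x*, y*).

x* ≈ 362, y* ≈ 526

Setting both brackets to zero gives the nullclines x + 0.703y = 732 and 0.781x + y = 809.
Substituting y = 809 - 0.781x into the first: x(1 - 0.703·0.781) = 732 - 0.703·809.
So x* = 163/0.451 = 362, and then y* = 809 - 0.781·362 = 526.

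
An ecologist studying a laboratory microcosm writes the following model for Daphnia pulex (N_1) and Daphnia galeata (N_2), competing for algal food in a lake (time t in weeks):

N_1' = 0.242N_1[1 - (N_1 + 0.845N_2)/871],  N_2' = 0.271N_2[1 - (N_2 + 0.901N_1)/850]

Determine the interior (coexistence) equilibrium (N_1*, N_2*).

N_1* ≈ 640, N_2* ≈ 273

Setting both brackets to zero gives the nullclines N_1 + 0.845N_2 = 871 and 0.901N_1 + N_2 = 850.
Substituting N_2 = 850 - 0.901N_1 into the first: N_1(1 - 0.845·0.901) = 871 - 0.845·850.
So N_1* = 153/0.239 = 640, and then N_2* = 850 - 0.901·640 = 273.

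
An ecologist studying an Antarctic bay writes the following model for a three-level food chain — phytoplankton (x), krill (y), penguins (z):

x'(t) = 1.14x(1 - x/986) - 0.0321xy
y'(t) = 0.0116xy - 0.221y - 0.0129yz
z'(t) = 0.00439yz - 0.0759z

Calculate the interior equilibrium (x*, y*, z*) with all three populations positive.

x* ≈ 506, y* ≈ 17.3, z* ≈ 438

From dz/dt = 0: 0.00439y* = 0.0759, so y* = 17.3.
From dx/dt = 0: 1.14(1 - x*/986) = 0.0321·17.3, giving x* = 986·(1 - 0.487) = 506.
From dy/dt = 0: 0.0116·506 - 0.221 = 0.0129z*, so z* = 5.65/0.0129 = 438.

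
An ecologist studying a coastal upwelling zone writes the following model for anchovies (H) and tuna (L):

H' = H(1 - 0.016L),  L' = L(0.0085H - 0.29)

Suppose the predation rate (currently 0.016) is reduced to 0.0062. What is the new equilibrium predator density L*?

L* ≈ 161

At the interior fixed point, setting dH/dt = 0 with H > 0 fixes L* = (prey growth rate)/(HL coefficient) — independent of the other coefficients.
With the change, L* = 1/0.0062 = 161; it rises from 62.5.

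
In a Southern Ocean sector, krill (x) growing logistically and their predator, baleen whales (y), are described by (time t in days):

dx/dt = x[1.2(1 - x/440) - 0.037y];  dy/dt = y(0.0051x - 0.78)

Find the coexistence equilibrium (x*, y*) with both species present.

x* ≈ 153, y* ≈ 21.2

From dy/dt = 0 with y > 0: 0.0051x* = 0.78, so x* = 153.
Substitute into dx/dt = 0: 1.2(1 - 153/440) = 0.037y*.
The bracket is 0.652, giving y* = 0.783/0.037 = 21.2.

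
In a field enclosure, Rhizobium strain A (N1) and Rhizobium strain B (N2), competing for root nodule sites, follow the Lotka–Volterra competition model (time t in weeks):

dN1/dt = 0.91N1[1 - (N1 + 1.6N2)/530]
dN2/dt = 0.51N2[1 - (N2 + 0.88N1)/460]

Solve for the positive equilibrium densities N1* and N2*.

N1* ≈ 505, N2* ≈ 15.7

Setting both brackets to zero gives the nullclines N1 + 1.6N2 = 530 and 0.88N1 + N2 = 460.
Substituting N2 = 460 - 0.88N1 into the first: N1(1 - 1.6·0.88) = 530 - 1.6·460.
So N1* = -206/-0.408 = 505, and then N2* = 460 - 0.88·505 = 15.7.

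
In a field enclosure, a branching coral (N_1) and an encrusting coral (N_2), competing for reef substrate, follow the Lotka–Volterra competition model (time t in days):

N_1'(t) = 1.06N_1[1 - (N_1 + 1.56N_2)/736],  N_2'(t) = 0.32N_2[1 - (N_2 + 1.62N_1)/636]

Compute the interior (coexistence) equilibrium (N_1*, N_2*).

Setting both brackets to zero gives the nullclines N_1 + 1.56N_2 = 736 and 1.62N_1 + N_2 = 636.
Substituting N_2 = 636 - 1.62N_1 into the first: N_1(1 - 1.56·1.62) = 736 - 1.56·636.
So N_1* = -256/-1.53 = 168, and then N_2* = 636 - 1.62·168 = 364.

N_1* ≈ 168, N_2* ≈ 364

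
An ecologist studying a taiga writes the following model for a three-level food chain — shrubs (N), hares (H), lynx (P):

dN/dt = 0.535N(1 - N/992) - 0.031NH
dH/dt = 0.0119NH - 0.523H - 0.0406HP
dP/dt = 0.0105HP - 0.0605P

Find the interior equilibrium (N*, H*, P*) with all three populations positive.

N* ≈ 661, H* ≈ 5.76, P* ≈ 181

From dP/dt = 0: 0.0105H* = 0.0605, so H* = 5.76.
From dN/dt = 0: 0.535(1 - N*/992) = 0.031·5.76, giving N* = 992·(1 - 0.334) = 661.
From dH/dt = 0: 0.0119·661 - 0.523 = 0.0406P*, so P* = 7.34/0.0406 = 181.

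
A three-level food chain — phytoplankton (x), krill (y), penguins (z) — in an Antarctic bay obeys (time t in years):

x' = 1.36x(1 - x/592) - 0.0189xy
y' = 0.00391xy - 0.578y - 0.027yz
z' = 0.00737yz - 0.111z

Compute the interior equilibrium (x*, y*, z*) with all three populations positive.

From dz/dt = 0: 0.00737y* = 0.111, so y* = 15.1.
From dx/dt = 0: 1.36(1 - x*/592) = 0.0189·15.1, giving x* = 592·(1 - 0.209) = 468.
From dy/dt = 0: 0.00391·468 - 0.578 = 0.027z*, so z* = 1.25/0.027 = 46.4.

x* ≈ 468, y* ≈ 15.1, z* ≈ 46.4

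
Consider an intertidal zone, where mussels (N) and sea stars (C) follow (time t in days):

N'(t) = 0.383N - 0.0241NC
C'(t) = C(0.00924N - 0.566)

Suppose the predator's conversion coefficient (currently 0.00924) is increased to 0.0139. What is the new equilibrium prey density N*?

N* ≈ 40.7

At the interior fixed point, setting dC/dt = 0 with C > 0 fixes N* = (predator death rate)/(NC coefficient) — independent of the other coefficients.
With the change, N* = 0.566/0.0139 = 40.7; it falls from 61.3.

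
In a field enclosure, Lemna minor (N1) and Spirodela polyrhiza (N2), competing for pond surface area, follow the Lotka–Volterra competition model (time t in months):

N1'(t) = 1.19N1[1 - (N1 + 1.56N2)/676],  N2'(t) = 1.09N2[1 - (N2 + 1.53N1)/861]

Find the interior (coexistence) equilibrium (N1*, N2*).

N1* ≈ 481, N2* ≈ 125

Setting both brackets to zero gives the nullclines N1 + 1.56N2 = 676 and 1.53N1 + N2 = 861.
Substituting N2 = 861 - 1.53N1 into the first: N1(1 - 1.56·1.53) = 676 - 1.56·861.
So N1* = -667/-1.39 = 481, and then N2* = 861 - 1.53·481 = 125.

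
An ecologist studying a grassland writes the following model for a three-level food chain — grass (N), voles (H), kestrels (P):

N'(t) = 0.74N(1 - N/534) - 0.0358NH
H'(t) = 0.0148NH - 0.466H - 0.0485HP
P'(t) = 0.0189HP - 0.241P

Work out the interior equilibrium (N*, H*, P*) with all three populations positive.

N* ≈ 205, H* ≈ 12.8, P* ≈ 52.8

From dP/dt = 0: 0.0189H* = 0.241, so H* = 12.8.
From dN/dt = 0: 0.74(1 - N*/534) = 0.0358·12.8, giving N* = 534·(1 - 0.617) = 205.
From dH/dt = 0: 0.0148·205 - 0.466 = 0.0485P*, so P* = 2.56/0.0485 = 52.8.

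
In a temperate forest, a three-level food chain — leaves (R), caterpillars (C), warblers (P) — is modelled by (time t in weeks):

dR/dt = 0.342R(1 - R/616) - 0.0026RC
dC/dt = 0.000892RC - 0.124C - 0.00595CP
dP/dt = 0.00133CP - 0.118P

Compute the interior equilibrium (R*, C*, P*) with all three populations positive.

R* ≈ 201, C* ≈ 88.7, P* ≈ 9.22

From dP/dt = 0: 0.00133C* = 0.118, so C* = 88.7.
From dR/dt = 0: 0.342(1 - R*/616) = 0.0026·88.7, giving R* = 616·(1 - 0.674) = 201.
From dC/dt = 0: 0.000892·201 - 0.124 = 0.00595P*, so P* = 0.0549/0.00595 = 9.22.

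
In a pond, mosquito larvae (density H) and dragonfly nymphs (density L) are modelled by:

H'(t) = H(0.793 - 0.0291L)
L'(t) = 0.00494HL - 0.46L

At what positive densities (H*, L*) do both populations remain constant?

Set dL/dt = 0 with L > 0: 0.00494H - 0.46 = 0, so H* = 0.46/0.00494 = 93.1.
Set dH/dt = 0 with H > 0: 0.793 - 0.0291L = 0, so L* = 0.793/0.0291 = 27.3.

H* ≈ 93.1, L* ≈ 27.3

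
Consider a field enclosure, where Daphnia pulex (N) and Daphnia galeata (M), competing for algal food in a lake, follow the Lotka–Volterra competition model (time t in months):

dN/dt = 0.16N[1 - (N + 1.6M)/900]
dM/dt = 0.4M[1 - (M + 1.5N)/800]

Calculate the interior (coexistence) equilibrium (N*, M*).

Setting both brackets to zero gives the nullclines N + 1.6M = 900 and 1.5N + M = 800.
Substituting M = 800 - 1.5N into the first: N(1 - 1.6·1.5) = 900 - 1.6·800.
So N* = -380/-1.4 = 271, and then M* = 800 - 1.5·271 = 393.

N* ≈ 271, M* ≈ 393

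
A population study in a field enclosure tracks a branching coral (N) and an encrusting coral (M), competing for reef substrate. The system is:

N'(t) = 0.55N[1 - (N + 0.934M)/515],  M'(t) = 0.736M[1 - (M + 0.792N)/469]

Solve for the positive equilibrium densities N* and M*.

Setting both brackets to zero gives the nullclines N + 0.934M = 515 and 0.792N + M = 469.
Substituting M = 469 - 0.792N into the first: N(1 - 0.934·0.792) = 515 - 0.934·469.
So N* = 77/0.26 = 296, and then M* = 469 - 0.792·296 = 235.

N* ≈ 296, M* ≈ 235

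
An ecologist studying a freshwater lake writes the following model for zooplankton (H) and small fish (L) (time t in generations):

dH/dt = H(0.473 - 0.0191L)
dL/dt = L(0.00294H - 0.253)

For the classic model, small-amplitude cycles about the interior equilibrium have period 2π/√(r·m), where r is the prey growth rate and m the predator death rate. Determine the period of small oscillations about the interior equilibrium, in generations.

Here r = 0.473 and m = 0.253, so r·m = 0.12.
ω = √0.12 = 0.346 per generation, hence T = 2π/ω ≈ 18.2 generations.

T ≈ 18.2 generations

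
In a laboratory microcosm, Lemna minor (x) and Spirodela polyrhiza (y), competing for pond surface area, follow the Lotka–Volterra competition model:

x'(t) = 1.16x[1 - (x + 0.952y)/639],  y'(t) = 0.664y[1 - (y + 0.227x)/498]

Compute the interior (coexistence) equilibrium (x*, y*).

Setting both brackets to zero gives the nullclines x + 0.952y = 639 and 0.227x + y = 498.
Substituting y = 498 - 0.227x into the first: x(1 - 0.952·0.227) = 639 - 0.952·498.
So x* = 165/0.784 = 210, and then y* = 498 - 0.227·210 = 450.

x* ≈ 210, y* ≈ 450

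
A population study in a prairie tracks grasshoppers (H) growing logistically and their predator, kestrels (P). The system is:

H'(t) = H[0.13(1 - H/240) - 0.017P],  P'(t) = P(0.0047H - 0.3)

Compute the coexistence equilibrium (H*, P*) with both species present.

From dP/dt = 0 with P > 0: 0.0047H* = 0.3, so H* = 63.8.
Substitute into dH/dt = 0: 0.13(1 - 63.8/240) = 0.017P*.
The bracket is 0.734, giving P* = 0.0954/0.017 = 5.61.

H* ≈ 63.8, P* ≈ 5.61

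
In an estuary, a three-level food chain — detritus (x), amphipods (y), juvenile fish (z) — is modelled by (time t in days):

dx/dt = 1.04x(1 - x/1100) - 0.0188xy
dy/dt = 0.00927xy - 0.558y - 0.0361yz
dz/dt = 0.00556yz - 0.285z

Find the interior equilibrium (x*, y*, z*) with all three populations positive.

From dz/dt = 0: 0.00556y* = 0.285, so y* = 51.3.
From dx/dt = 0: 1.04(1 - x*/1100) = 0.0188·51.3, giving x* = 1100·(1 - 0.927) = 80.7.
From dy/dt = 0: 0.00927·80.7 - 0.558 = 0.0361z*, so z* = 0.19/0.0361 = 5.27.

x* ≈ 80.7, y* ≈ 51.3, z* ≈ 5.27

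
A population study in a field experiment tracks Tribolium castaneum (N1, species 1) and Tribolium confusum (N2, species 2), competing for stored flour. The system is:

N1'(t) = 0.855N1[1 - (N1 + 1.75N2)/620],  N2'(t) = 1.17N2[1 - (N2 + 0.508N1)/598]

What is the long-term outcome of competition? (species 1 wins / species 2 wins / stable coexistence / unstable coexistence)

species 2 excludes species 1

Compare the nullcline intercepts: K1/α12 = 620/1.75 = 354 < K2 = 598; K2/α21 = 598/0.508 = 1180 > K1 = 620.
Since the inequalities point opposite ways, species 2 can invade but species 1 cannot.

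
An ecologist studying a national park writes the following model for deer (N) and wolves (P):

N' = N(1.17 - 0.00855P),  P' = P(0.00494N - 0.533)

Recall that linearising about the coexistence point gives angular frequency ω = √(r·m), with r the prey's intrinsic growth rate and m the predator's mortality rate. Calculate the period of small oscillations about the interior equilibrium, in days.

Here r = 1.17 and m = 0.533, so r·m = 0.624.
ω = √0.624 = 0.79 per day, hence T = 2π/ω ≈ 7.96 days.

T ≈ 7.96 days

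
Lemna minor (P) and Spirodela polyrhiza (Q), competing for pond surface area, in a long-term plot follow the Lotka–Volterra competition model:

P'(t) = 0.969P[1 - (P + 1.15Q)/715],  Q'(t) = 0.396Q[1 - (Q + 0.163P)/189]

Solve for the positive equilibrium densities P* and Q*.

Setting both brackets to zero gives the nullclines P + 1.15Q = 715 and 0.163P + Q = 189.
Substituting Q = 189 - 0.163P into the first: P(1 - 1.15·0.163) = 715 - 1.15·189.
So P* = 498/0.813 = 612, and then Q* = 189 - 0.163·612 = 89.2.

P* ≈ 612, Q* ≈ 89.2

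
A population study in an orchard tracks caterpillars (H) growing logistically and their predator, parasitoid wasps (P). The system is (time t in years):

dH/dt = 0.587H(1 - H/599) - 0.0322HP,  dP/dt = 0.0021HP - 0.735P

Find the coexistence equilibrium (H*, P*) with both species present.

From dP/dt = 0 with P > 0: 0.0021H* = 0.735, so H* = 350.
Substitute into dH/dt = 0: 0.587(1 - 350/599) = 0.0322P*.
The bracket is 0.416, giving P* = 0.244/0.0322 = 7.58.

H* ≈ 350, P* ≈ 7.58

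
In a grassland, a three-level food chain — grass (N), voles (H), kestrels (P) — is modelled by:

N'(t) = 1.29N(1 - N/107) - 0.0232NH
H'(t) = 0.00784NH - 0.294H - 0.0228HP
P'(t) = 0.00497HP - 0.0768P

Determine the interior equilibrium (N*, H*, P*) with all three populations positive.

N* ≈ 77.3, H* ≈ 15.5, P* ≈ 13.7

From dP/dt = 0: 0.00497H* = 0.0768, so H* = 15.5.
From dN/dt = 0: 1.29(1 - N*/107) = 0.0232·15.5, giving N* = 107·(1 - 0.278) = 77.3.
From dH/dt = 0: 0.00784·77.3 - 0.294 = 0.0228P*, so P* = 0.312/0.0228 = 13.7.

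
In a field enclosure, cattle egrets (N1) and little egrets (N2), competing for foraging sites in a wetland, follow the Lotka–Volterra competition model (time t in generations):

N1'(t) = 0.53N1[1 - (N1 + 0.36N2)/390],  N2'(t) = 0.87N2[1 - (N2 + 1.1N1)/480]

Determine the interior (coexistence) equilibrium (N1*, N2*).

Setting both brackets to zero gives the nullclines N1 + 0.36N2 = 390 and 1.1N1 + N2 = 480.
Substituting N2 = 480 - 1.1N1 into the first: N1(1 - 0.36·1.1) = 390 - 0.36·480.
So N1* = 217/0.604 = 360, and then N2* = 480 - 1.1·360 = 84.4.

N1* ≈ 360, N2* ≈ 84.4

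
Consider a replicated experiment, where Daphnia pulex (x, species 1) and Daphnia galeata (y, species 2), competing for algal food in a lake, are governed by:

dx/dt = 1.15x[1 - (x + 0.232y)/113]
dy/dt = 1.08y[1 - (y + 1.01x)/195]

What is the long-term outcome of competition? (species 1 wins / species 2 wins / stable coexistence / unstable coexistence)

stable coexistence

Compare the nullcline intercepts: K1/α12 = 113/0.232 = 487 > K2 = 195; K2/α21 = 195/1.01 = 193 > K1 = 113.
Since both inequalities hold, each species can invade when rare, so the interior equilibrium is stable.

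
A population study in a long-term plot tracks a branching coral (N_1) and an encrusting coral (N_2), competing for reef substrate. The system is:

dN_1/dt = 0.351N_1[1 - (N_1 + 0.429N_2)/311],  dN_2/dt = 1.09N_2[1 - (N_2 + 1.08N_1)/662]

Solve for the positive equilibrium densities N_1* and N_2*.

Setting both brackets to zero gives the nullclines N_1 + 0.429N_2 = 311 and 1.08N_1 + N_2 = 662.
Substituting N_2 = 662 - 1.08N_1 into the first: N_1(1 - 0.429·1.08) = 311 - 0.429·662.
So N_1* = 27/0.537 = 50.3, and then N_2* = 662 - 1.08·50.3 = 608.

N_1* ≈ 50.3, N_2* ≈ 608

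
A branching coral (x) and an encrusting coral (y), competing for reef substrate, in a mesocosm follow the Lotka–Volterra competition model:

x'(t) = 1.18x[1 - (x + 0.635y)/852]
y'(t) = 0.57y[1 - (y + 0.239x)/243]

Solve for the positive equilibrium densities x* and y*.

x* ≈ 823, y* ≈ 46.4

Setting both brackets to zero gives the nullclines x + 0.635y = 852 and 0.239x + y = 243.
Substituting y = 243 - 0.239x into the first: x(1 - 0.635·0.239) = 852 - 0.635·243.
So x* = 698/0.848 = 823, and then y* = 243 - 0.239·823 = 46.4.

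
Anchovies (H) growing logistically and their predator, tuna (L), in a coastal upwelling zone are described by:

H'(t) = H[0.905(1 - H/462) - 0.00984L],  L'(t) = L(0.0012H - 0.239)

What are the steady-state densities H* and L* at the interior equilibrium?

H* ≈ 199, L* ≈ 52.3

From dL/dt = 0 with L > 0: 0.0012H* = 0.239, so H* = 199.
Substitute into dH/dt = 0: 0.905(1 - 199/462) = 0.00984L*.
The bracket is 0.569, giving L* = 0.515/0.00984 = 52.3.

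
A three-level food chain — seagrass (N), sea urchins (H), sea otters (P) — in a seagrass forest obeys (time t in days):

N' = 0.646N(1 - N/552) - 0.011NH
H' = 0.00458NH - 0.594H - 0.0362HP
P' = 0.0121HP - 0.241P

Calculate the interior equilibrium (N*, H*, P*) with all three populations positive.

From dP/dt = 0: 0.0121H* = 0.241, so H* = 19.9.
From dN/dt = 0: 0.646(1 - N*/552) = 0.011·19.9, giving N* = 552·(1 - 0.339) = 365.
From dH/dt = 0: 0.00458·365 - 0.594 = 0.0362P*, so P* = 1.08/0.0362 = 29.7.

N* ≈ 365, H* ≈ 19.9, P* ≈ 29.7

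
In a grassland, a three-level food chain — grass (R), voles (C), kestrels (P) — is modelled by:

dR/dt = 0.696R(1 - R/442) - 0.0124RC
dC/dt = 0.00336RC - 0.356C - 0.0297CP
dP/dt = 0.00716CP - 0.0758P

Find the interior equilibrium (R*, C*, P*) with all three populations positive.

R* ≈ 359, C* ≈ 10.6, P* ≈ 28.6

From dP/dt = 0: 0.00716C* = 0.0758, so C* = 10.6.
From dR/dt = 0: 0.696(1 - R*/442) = 0.0124·10.6, giving R* = 442·(1 - 0.189) = 359.
From dC/dt = 0: 0.00336·359 - 0.356 = 0.0297P*, so P* = 0.849/0.0297 = 28.6.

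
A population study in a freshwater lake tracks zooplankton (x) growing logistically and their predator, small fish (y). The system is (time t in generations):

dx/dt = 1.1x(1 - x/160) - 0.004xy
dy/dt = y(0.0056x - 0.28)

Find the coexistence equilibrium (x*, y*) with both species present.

From dy/dt = 0 with y > 0: 0.0056x* = 0.28, so x* = 50.
Substitute into dx/dt = 0: 1.1(1 - 50/160) = 0.004y*.
The bracket is 0.688, giving y* = 0.756/0.004 = 189.

x* ≈ 50, y* ≈ 189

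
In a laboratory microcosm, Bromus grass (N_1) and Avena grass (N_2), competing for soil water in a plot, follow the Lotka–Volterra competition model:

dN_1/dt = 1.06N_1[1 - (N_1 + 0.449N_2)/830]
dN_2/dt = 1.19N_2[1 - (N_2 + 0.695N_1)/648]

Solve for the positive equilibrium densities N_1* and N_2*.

Setting both brackets to zero gives the nullclines N_1 + 0.449N_2 = 830 and 0.695N_1 + N_2 = 648.
Substituting N_2 = 648 - 0.695N_1 into the first: N_1(1 - 0.449·0.695) = 830 - 0.449·648.
So N_1* = 539/0.688 = 784, and then N_2* = 648 - 0.695·784 = 103.

N_1* ≈ 784, N_2* ≈ 103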